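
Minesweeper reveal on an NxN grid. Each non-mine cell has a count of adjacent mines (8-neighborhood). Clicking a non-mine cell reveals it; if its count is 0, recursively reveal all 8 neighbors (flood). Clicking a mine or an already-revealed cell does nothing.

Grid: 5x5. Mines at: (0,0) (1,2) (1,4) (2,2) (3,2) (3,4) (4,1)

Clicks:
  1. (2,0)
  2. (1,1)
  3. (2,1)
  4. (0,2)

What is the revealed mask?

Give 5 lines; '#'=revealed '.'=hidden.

Click 1 (2,0) count=0: revealed 6 new [(1,0) (1,1) (2,0) (2,1) (3,0) (3,1)] -> total=6
Click 2 (1,1) count=3: revealed 0 new [(none)] -> total=6
Click 3 (2,1) count=3: revealed 0 new [(none)] -> total=6
Click 4 (0,2) count=1: revealed 1 new [(0,2)] -> total=7

Answer: ..#..
##...
##...
##...
.....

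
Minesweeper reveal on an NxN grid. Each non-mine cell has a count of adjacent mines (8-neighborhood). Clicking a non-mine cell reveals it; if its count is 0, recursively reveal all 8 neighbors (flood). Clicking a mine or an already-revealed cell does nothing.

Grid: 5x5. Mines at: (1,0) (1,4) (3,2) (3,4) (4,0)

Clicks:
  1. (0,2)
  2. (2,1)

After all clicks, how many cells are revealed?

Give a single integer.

Answer: 9

Derivation:
Click 1 (0,2) count=0: revealed 9 new [(0,1) (0,2) (0,3) (1,1) (1,2) (1,3) (2,1) (2,2) (2,3)] -> total=9
Click 2 (2,1) count=2: revealed 0 new [(none)] -> total=9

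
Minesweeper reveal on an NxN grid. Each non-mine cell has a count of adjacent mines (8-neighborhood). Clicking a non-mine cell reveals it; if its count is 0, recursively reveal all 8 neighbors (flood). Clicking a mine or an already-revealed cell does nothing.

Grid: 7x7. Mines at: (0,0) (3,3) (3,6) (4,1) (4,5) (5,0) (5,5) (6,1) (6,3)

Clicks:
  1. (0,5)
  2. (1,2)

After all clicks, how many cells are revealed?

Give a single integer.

Answer: 23

Derivation:
Click 1 (0,5) count=0: revealed 23 new [(0,1) (0,2) (0,3) (0,4) (0,5) (0,6) (1,0) (1,1) (1,2) (1,3) (1,4) (1,5) (1,6) (2,0) (2,1) (2,2) (2,3) (2,4) (2,5) (2,6) (3,0) (3,1) (3,2)] -> total=23
Click 2 (1,2) count=0: revealed 0 new [(none)] -> total=23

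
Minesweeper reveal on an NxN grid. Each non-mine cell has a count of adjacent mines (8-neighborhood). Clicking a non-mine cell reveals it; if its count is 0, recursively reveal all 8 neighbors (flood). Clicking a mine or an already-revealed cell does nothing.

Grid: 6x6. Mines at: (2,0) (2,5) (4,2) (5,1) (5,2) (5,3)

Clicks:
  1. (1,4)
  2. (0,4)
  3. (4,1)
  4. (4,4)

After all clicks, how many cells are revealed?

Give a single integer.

Answer: 22

Derivation:
Click 1 (1,4) count=1: revealed 1 new [(1,4)] -> total=1
Click 2 (0,4) count=0: revealed 19 new [(0,0) (0,1) (0,2) (0,3) (0,4) (0,5) (1,0) (1,1) (1,2) (1,3) (1,5) (2,1) (2,2) (2,3) (2,4) (3,1) (3,2) (3,3) (3,4)] -> total=20
Click 3 (4,1) count=3: revealed 1 new [(4,1)] -> total=21
Click 4 (4,4) count=1: revealed 1 new [(4,4)] -> total=22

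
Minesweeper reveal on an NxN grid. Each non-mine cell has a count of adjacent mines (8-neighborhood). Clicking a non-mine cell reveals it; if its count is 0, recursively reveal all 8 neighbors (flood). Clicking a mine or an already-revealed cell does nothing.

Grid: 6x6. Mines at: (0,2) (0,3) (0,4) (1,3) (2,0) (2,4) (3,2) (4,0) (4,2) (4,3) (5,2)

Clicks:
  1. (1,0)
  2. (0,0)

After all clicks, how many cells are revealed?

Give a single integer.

Answer: 4

Derivation:
Click 1 (1,0) count=1: revealed 1 new [(1,0)] -> total=1
Click 2 (0,0) count=0: revealed 3 new [(0,0) (0,1) (1,1)] -> total=4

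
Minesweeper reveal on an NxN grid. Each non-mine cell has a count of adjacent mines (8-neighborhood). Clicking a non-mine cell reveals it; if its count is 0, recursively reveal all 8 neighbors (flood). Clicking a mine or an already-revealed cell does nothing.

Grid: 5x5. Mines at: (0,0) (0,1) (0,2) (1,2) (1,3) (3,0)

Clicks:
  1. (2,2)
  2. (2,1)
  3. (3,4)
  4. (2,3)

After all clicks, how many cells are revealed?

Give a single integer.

Click 1 (2,2) count=2: revealed 1 new [(2,2)] -> total=1
Click 2 (2,1) count=2: revealed 1 new [(2,1)] -> total=2
Click 3 (3,4) count=0: revealed 10 new [(2,3) (2,4) (3,1) (3,2) (3,3) (3,4) (4,1) (4,2) (4,3) (4,4)] -> total=12
Click 4 (2,3) count=2: revealed 0 new [(none)] -> total=12

Answer: 12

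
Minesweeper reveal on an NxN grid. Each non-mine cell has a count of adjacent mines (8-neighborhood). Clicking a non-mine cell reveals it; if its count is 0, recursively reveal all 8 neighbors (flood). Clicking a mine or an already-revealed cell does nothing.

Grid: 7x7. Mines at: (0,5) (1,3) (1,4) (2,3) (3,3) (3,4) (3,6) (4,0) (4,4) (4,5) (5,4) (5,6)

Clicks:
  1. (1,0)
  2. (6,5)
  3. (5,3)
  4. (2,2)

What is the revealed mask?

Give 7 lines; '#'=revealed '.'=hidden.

Click 1 (1,0) count=0: revealed 12 new [(0,0) (0,1) (0,2) (1,0) (1,1) (1,2) (2,0) (2,1) (2,2) (3,0) (3,1) (3,2)] -> total=12
Click 2 (6,5) count=2: revealed 1 new [(6,5)] -> total=13
Click 3 (5,3) count=2: revealed 1 new [(5,3)] -> total=14
Click 4 (2,2) count=3: revealed 0 new [(none)] -> total=14

Answer: ###....
###....
###....
###....
.......
...#...
.....#.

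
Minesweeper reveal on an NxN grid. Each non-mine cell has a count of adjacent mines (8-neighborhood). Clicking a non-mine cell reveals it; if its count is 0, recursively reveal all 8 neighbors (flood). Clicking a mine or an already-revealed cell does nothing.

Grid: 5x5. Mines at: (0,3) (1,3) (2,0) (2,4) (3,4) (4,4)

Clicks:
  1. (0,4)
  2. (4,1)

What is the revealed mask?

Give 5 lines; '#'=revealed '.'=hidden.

Click 1 (0,4) count=2: revealed 1 new [(0,4)] -> total=1
Click 2 (4,1) count=0: revealed 11 new [(2,1) (2,2) (2,3) (3,0) (3,1) (3,2) (3,3) (4,0) (4,1) (4,2) (4,3)] -> total=12

Answer: ....#
.....
.###.
####.
####.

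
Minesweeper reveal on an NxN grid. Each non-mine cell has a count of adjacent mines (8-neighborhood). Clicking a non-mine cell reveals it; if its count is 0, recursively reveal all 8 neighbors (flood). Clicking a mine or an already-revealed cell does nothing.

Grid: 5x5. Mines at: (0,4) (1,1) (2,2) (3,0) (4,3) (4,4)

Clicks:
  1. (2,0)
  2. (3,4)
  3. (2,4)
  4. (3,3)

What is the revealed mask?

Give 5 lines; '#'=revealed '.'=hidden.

Answer: .....
...##
#..##
...##
.....

Derivation:
Click 1 (2,0) count=2: revealed 1 new [(2,0)] -> total=1
Click 2 (3,4) count=2: revealed 1 new [(3,4)] -> total=2
Click 3 (2,4) count=0: revealed 5 new [(1,3) (1,4) (2,3) (2,4) (3,3)] -> total=7
Click 4 (3,3) count=3: revealed 0 new [(none)] -> total=7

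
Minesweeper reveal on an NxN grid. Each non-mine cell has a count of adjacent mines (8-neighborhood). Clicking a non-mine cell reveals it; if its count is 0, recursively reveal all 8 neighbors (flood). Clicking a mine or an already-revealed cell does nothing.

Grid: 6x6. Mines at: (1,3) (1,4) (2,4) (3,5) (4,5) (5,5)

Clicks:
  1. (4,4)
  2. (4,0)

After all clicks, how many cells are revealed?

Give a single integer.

Answer: 25

Derivation:
Click 1 (4,4) count=3: revealed 1 new [(4,4)] -> total=1
Click 2 (4,0) count=0: revealed 24 new [(0,0) (0,1) (0,2) (1,0) (1,1) (1,2) (2,0) (2,1) (2,2) (2,3) (3,0) (3,1) (3,2) (3,3) (3,4) (4,0) (4,1) (4,2) (4,3) (5,0) (5,1) (5,2) (5,3) (5,4)] -> total=25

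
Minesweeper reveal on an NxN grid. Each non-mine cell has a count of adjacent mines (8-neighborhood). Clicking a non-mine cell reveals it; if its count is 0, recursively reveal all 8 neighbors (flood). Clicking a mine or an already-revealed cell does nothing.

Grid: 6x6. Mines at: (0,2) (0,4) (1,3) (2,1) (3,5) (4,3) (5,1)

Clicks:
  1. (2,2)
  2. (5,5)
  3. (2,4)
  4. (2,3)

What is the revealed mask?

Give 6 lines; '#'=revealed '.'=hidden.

Click 1 (2,2) count=2: revealed 1 new [(2,2)] -> total=1
Click 2 (5,5) count=0: revealed 4 new [(4,4) (4,5) (5,4) (5,5)] -> total=5
Click 3 (2,4) count=2: revealed 1 new [(2,4)] -> total=6
Click 4 (2,3) count=1: revealed 1 new [(2,3)] -> total=7

Answer: ......
......
..###.
......
....##
....##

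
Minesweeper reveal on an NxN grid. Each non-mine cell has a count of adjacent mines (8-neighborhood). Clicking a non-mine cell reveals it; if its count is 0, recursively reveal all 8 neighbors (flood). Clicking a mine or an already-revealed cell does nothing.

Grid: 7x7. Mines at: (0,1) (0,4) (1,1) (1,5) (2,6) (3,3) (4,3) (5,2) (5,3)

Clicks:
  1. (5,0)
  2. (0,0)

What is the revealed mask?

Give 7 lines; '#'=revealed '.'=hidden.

Answer: #......
.......
###....
###....
###....
##.....
##.....

Derivation:
Click 1 (5,0) count=0: revealed 13 new [(2,0) (2,1) (2,2) (3,0) (3,1) (3,2) (4,0) (4,1) (4,2) (5,0) (5,1) (6,0) (6,1)] -> total=13
Click 2 (0,0) count=2: revealed 1 new [(0,0)] -> total=14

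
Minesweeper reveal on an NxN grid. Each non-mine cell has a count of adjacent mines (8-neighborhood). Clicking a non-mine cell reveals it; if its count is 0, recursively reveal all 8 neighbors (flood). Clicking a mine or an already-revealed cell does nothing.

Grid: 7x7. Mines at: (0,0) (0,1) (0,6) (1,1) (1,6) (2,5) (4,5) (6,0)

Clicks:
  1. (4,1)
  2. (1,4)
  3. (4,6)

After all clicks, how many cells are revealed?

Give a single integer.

Click 1 (4,1) count=0: revealed 36 new [(0,2) (0,3) (0,4) (0,5) (1,2) (1,3) (1,4) (1,5) (2,0) (2,1) (2,2) (2,3) (2,4) (3,0) (3,1) (3,2) (3,3) (3,4) (4,0) (4,1) (4,2) (4,3) (4,4) (5,0) (5,1) (5,2) (5,3) (5,4) (5,5) (5,6) (6,1) (6,2) (6,3) (6,4) (6,5) (6,6)] -> total=36
Click 2 (1,4) count=1: revealed 0 new [(none)] -> total=36
Click 3 (4,6) count=1: revealed 1 new [(4,6)] -> total=37

Answer: 37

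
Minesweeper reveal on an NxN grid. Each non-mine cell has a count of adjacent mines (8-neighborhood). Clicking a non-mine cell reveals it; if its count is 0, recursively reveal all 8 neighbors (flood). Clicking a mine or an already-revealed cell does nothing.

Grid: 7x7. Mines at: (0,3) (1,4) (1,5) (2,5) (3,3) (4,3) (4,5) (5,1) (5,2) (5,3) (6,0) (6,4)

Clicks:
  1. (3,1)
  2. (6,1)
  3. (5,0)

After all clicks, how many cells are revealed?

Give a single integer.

Answer: 17

Derivation:
Click 1 (3,1) count=0: revealed 15 new [(0,0) (0,1) (0,2) (1,0) (1,1) (1,2) (2,0) (2,1) (2,2) (3,0) (3,1) (3,2) (4,0) (4,1) (4,2)] -> total=15
Click 2 (6,1) count=3: revealed 1 new [(6,1)] -> total=16
Click 3 (5,0) count=2: revealed 1 new [(5,0)] -> total=17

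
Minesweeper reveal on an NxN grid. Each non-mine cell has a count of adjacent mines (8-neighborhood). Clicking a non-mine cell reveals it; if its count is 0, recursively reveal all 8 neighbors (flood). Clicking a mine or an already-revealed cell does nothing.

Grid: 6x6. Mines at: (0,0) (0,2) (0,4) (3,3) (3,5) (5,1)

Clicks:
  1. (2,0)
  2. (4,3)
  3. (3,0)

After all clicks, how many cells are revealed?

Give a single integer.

Answer: 13

Derivation:
Click 1 (2,0) count=0: revealed 12 new [(1,0) (1,1) (1,2) (2,0) (2,1) (2,2) (3,0) (3,1) (3,2) (4,0) (4,1) (4,2)] -> total=12
Click 2 (4,3) count=1: revealed 1 new [(4,3)] -> total=13
Click 3 (3,0) count=0: revealed 0 new [(none)] -> total=13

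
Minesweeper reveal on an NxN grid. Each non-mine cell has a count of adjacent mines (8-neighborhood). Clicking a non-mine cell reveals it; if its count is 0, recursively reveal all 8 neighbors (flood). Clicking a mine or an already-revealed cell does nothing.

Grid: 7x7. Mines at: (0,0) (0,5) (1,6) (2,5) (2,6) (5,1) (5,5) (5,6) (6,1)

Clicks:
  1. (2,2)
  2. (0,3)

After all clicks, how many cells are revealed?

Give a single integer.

Click 1 (2,2) count=0: revealed 30 new [(0,1) (0,2) (0,3) (0,4) (1,0) (1,1) (1,2) (1,3) (1,4) (2,0) (2,1) (2,2) (2,3) (2,4) (3,0) (3,1) (3,2) (3,3) (3,4) (4,0) (4,1) (4,2) (4,3) (4,4) (5,2) (5,3) (5,4) (6,2) (6,3) (6,4)] -> total=30
Click 2 (0,3) count=0: revealed 0 new [(none)] -> total=30

Answer: 30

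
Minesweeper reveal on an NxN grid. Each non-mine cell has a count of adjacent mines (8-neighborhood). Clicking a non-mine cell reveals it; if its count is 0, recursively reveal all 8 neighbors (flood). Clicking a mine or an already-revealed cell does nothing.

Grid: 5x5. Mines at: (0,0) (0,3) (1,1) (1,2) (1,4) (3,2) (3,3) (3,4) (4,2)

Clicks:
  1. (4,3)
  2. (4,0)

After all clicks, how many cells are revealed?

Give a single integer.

Click 1 (4,3) count=4: revealed 1 new [(4,3)] -> total=1
Click 2 (4,0) count=0: revealed 6 new [(2,0) (2,1) (3,0) (3,1) (4,0) (4,1)] -> total=7

Answer: 7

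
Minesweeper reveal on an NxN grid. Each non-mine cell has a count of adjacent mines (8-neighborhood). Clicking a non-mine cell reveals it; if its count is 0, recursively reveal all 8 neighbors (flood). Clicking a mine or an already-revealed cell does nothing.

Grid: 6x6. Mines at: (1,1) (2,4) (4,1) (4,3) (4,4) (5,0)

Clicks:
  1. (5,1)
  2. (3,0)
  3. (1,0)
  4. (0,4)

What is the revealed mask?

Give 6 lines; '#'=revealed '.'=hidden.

Answer: ..####
#.####
......
#.....
......
.#....

Derivation:
Click 1 (5,1) count=2: revealed 1 new [(5,1)] -> total=1
Click 2 (3,0) count=1: revealed 1 new [(3,0)] -> total=2
Click 3 (1,0) count=1: revealed 1 new [(1,0)] -> total=3
Click 4 (0,4) count=0: revealed 8 new [(0,2) (0,3) (0,4) (0,5) (1,2) (1,3) (1,4) (1,5)] -> total=11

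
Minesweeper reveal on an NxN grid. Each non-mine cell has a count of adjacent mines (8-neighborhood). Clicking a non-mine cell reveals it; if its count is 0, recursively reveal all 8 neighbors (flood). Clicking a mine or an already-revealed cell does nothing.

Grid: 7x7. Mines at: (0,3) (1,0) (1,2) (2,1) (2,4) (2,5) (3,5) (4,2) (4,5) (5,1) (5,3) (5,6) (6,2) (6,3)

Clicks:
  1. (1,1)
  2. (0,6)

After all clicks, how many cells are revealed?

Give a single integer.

Answer: 7

Derivation:
Click 1 (1,1) count=3: revealed 1 new [(1,1)] -> total=1
Click 2 (0,6) count=0: revealed 6 new [(0,4) (0,5) (0,6) (1,4) (1,5) (1,6)] -> total=7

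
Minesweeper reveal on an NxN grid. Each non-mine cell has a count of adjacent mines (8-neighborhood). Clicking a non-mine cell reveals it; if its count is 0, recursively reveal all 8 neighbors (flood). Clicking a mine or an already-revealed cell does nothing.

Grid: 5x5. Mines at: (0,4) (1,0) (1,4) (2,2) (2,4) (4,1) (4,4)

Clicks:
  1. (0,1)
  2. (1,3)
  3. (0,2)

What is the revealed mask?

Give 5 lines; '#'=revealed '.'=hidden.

Click 1 (0,1) count=1: revealed 1 new [(0,1)] -> total=1
Click 2 (1,3) count=4: revealed 1 new [(1,3)] -> total=2
Click 3 (0,2) count=0: revealed 4 new [(0,2) (0,3) (1,1) (1,2)] -> total=6

Answer: .###.
.###.
.....
.....
.....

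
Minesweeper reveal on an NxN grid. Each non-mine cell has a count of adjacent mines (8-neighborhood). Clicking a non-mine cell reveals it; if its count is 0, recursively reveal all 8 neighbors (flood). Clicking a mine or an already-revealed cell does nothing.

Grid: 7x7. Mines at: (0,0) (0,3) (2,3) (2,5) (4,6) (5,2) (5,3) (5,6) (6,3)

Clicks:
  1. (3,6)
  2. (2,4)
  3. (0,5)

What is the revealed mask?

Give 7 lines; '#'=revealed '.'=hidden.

Answer: ....###
....###
....#..
......#
.......
.......
.......

Derivation:
Click 1 (3,6) count=2: revealed 1 new [(3,6)] -> total=1
Click 2 (2,4) count=2: revealed 1 new [(2,4)] -> total=2
Click 3 (0,5) count=0: revealed 6 new [(0,4) (0,5) (0,6) (1,4) (1,5) (1,6)] -> total=8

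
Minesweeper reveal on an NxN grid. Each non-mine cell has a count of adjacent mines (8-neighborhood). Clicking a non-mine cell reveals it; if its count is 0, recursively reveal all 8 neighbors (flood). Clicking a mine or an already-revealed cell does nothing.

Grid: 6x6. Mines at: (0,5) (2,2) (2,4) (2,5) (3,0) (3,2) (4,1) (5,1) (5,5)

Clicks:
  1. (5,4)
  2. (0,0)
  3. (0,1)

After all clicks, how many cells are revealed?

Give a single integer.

Click 1 (5,4) count=1: revealed 1 new [(5,4)] -> total=1
Click 2 (0,0) count=0: revealed 12 new [(0,0) (0,1) (0,2) (0,3) (0,4) (1,0) (1,1) (1,2) (1,3) (1,4) (2,0) (2,1)] -> total=13
Click 3 (0,1) count=0: revealed 0 new [(none)] -> total=13

Answer: 13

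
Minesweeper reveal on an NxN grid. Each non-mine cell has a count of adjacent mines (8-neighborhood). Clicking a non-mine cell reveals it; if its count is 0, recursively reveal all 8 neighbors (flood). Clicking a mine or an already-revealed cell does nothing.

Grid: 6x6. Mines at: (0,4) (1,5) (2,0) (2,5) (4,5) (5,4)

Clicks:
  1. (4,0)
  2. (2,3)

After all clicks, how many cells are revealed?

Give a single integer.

Click 1 (4,0) count=0: revealed 27 new [(0,0) (0,1) (0,2) (0,3) (1,0) (1,1) (1,2) (1,3) (1,4) (2,1) (2,2) (2,3) (2,4) (3,0) (3,1) (3,2) (3,3) (3,4) (4,0) (4,1) (4,2) (4,3) (4,4) (5,0) (5,1) (5,2) (5,3)] -> total=27
Click 2 (2,3) count=0: revealed 0 new [(none)] -> total=27

Answer: 27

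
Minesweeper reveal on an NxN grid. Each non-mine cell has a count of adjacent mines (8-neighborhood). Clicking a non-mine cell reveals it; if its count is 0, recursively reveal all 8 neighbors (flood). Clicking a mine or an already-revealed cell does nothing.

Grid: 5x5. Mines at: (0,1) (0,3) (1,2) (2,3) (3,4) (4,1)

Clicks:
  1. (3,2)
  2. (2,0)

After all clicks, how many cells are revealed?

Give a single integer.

Answer: 7

Derivation:
Click 1 (3,2) count=2: revealed 1 new [(3,2)] -> total=1
Click 2 (2,0) count=0: revealed 6 new [(1,0) (1,1) (2,0) (2,1) (3,0) (3,1)] -> total=7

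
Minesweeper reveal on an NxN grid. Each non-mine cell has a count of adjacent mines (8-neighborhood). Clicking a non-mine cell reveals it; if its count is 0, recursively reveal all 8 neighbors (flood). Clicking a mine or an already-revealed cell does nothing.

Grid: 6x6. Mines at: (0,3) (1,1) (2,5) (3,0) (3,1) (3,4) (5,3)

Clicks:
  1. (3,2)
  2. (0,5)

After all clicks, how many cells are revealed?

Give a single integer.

Click 1 (3,2) count=1: revealed 1 new [(3,2)] -> total=1
Click 2 (0,5) count=0: revealed 4 new [(0,4) (0,5) (1,4) (1,5)] -> total=5

Answer: 5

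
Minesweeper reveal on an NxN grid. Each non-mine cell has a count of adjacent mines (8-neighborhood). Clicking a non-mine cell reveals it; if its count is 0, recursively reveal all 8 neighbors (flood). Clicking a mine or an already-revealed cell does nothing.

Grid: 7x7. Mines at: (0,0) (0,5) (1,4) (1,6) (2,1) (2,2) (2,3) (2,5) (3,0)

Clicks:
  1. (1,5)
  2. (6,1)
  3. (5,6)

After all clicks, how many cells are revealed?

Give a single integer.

Answer: 28

Derivation:
Click 1 (1,5) count=4: revealed 1 new [(1,5)] -> total=1
Click 2 (6,1) count=0: revealed 27 new [(3,1) (3,2) (3,3) (3,4) (3,5) (3,6) (4,0) (4,1) (4,2) (4,3) (4,4) (4,5) (4,6) (5,0) (5,1) (5,2) (5,3) (5,4) (5,5) (5,6) (6,0) (6,1) (6,2) (6,3) (6,4) (6,5) (6,6)] -> total=28
Click 3 (5,6) count=0: revealed 0 new [(none)] -> total=28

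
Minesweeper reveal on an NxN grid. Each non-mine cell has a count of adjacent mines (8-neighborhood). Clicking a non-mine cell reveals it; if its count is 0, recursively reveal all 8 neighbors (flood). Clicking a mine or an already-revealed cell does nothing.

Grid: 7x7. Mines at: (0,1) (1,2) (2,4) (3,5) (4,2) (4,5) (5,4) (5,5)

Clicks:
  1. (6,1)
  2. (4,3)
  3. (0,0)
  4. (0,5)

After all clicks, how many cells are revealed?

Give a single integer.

Answer: 28

Derivation:
Click 1 (6,1) count=0: revealed 16 new [(1,0) (1,1) (2,0) (2,1) (3,0) (3,1) (4,0) (4,1) (5,0) (5,1) (5,2) (5,3) (6,0) (6,1) (6,2) (6,3)] -> total=16
Click 2 (4,3) count=2: revealed 1 new [(4,3)] -> total=17
Click 3 (0,0) count=1: revealed 1 new [(0,0)] -> total=18
Click 4 (0,5) count=0: revealed 10 new [(0,3) (0,4) (0,5) (0,6) (1,3) (1,4) (1,5) (1,6) (2,5) (2,6)] -> total=28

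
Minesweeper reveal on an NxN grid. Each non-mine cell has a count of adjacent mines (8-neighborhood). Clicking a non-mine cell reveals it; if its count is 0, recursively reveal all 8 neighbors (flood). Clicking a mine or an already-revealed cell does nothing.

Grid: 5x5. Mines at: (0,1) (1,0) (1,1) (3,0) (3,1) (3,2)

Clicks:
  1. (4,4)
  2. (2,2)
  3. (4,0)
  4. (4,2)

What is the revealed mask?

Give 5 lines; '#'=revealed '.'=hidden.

Answer: ..###
..###
..###
...##
#.###

Derivation:
Click 1 (4,4) count=0: revealed 13 new [(0,2) (0,3) (0,4) (1,2) (1,3) (1,4) (2,2) (2,3) (2,4) (3,3) (3,4) (4,3) (4,4)] -> total=13
Click 2 (2,2) count=3: revealed 0 new [(none)] -> total=13
Click 3 (4,0) count=2: revealed 1 new [(4,0)] -> total=14
Click 4 (4,2) count=2: revealed 1 new [(4,2)] -> total=15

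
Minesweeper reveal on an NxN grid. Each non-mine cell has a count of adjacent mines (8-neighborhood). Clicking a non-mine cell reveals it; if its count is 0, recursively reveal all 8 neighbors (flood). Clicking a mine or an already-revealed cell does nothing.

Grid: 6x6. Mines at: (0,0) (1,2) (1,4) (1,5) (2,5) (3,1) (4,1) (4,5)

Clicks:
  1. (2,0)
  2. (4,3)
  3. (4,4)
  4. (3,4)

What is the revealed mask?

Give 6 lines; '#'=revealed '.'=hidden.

Answer: ......
......
#.###.
..###.
..###.
..###.

Derivation:
Click 1 (2,0) count=1: revealed 1 new [(2,0)] -> total=1
Click 2 (4,3) count=0: revealed 12 new [(2,2) (2,3) (2,4) (3,2) (3,3) (3,4) (4,2) (4,3) (4,4) (5,2) (5,3) (5,4)] -> total=13
Click 3 (4,4) count=1: revealed 0 new [(none)] -> total=13
Click 4 (3,4) count=2: revealed 0 new [(none)] -> total=13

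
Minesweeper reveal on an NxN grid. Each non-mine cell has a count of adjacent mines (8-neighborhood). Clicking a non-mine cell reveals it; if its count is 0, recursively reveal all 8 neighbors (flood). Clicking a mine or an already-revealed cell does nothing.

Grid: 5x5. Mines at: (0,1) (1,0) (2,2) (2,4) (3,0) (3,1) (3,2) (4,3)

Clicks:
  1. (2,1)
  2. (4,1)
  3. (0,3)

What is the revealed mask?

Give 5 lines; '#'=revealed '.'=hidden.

Answer: ..###
..###
.#...
.....
.#...

Derivation:
Click 1 (2,1) count=5: revealed 1 new [(2,1)] -> total=1
Click 2 (4,1) count=3: revealed 1 new [(4,1)] -> total=2
Click 3 (0,3) count=0: revealed 6 new [(0,2) (0,3) (0,4) (1,2) (1,3) (1,4)] -> total=8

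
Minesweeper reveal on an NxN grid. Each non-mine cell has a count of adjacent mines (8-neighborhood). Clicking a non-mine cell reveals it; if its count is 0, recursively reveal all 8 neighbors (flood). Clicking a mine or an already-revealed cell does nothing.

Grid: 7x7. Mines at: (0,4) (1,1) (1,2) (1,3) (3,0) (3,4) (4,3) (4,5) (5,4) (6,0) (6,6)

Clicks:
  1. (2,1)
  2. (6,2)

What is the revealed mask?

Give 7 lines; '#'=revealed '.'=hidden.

Answer: .......
.......
.#.....
.......
.......
.###...
.###...

Derivation:
Click 1 (2,1) count=3: revealed 1 new [(2,1)] -> total=1
Click 2 (6,2) count=0: revealed 6 new [(5,1) (5,2) (5,3) (6,1) (6,2) (6,3)] -> total=7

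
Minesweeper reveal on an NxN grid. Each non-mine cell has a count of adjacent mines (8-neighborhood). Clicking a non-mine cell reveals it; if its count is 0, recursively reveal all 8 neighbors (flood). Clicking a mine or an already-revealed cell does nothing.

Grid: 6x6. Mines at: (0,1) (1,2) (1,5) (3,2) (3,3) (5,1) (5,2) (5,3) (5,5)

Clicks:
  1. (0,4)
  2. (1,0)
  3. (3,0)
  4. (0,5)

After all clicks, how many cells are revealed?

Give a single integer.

Answer: 10

Derivation:
Click 1 (0,4) count=1: revealed 1 new [(0,4)] -> total=1
Click 2 (1,0) count=1: revealed 1 new [(1,0)] -> total=2
Click 3 (3,0) count=0: revealed 7 new [(1,1) (2,0) (2,1) (3,0) (3,1) (4,0) (4,1)] -> total=9
Click 4 (0,5) count=1: revealed 1 new [(0,5)] -> total=10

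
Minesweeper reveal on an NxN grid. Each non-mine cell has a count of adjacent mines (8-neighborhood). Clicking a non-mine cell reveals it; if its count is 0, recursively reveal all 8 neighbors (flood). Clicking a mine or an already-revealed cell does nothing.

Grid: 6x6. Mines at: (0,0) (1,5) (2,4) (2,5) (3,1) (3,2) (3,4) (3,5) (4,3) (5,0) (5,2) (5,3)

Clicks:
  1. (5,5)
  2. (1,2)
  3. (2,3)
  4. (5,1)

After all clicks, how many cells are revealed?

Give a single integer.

Click 1 (5,5) count=0: revealed 4 new [(4,4) (4,5) (5,4) (5,5)] -> total=4
Click 2 (1,2) count=0: revealed 11 new [(0,1) (0,2) (0,3) (0,4) (1,1) (1,2) (1,3) (1,4) (2,1) (2,2) (2,3)] -> total=15
Click 3 (2,3) count=3: revealed 0 new [(none)] -> total=15
Click 4 (5,1) count=2: revealed 1 new [(5,1)] -> total=16

Answer: 16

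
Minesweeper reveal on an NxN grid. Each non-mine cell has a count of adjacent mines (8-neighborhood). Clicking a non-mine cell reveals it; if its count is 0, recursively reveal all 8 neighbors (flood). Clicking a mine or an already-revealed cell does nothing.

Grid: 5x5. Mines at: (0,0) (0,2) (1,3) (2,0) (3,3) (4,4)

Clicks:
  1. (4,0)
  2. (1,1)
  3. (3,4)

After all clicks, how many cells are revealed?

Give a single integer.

Answer: 8

Derivation:
Click 1 (4,0) count=0: revealed 6 new [(3,0) (3,1) (3,2) (4,0) (4,1) (4,2)] -> total=6
Click 2 (1,1) count=3: revealed 1 new [(1,1)] -> total=7
Click 3 (3,4) count=2: revealed 1 new [(3,4)] -> total=8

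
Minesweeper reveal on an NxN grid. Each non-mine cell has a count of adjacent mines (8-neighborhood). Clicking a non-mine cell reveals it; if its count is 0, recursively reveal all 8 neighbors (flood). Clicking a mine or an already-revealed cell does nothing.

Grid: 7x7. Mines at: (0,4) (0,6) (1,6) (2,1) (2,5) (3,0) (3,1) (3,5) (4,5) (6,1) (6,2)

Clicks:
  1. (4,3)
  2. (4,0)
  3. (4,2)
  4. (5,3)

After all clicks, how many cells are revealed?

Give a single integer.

Click 1 (4,3) count=0: revealed 15 new [(1,2) (1,3) (1,4) (2,2) (2,3) (2,4) (3,2) (3,3) (3,4) (4,2) (4,3) (4,4) (5,2) (5,3) (5,4)] -> total=15
Click 2 (4,0) count=2: revealed 1 new [(4,0)] -> total=16
Click 3 (4,2) count=1: revealed 0 new [(none)] -> total=16
Click 4 (5,3) count=1: revealed 0 new [(none)] -> total=16

Answer: 16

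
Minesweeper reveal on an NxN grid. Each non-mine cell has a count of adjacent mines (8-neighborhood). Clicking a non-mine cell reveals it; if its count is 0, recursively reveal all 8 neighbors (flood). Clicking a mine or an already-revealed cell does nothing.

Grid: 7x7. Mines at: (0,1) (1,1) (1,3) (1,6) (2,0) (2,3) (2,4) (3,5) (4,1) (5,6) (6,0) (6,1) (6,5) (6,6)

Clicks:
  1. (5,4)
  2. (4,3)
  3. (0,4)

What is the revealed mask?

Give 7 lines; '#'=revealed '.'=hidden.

Click 1 (5,4) count=1: revealed 1 new [(5,4)] -> total=1
Click 2 (4,3) count=0: revealed 11 new [(3,2) (3,3) (3,4) (4,2) (4,3) (4,4) (5,2) (5,3) (6,2) (6,3) (6,4)] -> total=12
Click 3 (0,4) count=1: revealed 1 new [(0,4)] -> total=13

Answer: ....#..
.......
.......
..###..
..###..
..###..
..###..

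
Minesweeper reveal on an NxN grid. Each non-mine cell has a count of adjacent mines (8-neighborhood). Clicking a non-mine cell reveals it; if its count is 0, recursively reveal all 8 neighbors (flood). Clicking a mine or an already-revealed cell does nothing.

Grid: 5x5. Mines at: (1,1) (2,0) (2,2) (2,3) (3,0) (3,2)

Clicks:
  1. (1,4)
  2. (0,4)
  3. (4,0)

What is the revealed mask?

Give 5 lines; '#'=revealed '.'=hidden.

Click 1 (1,4) count=1: revealed 1 new [(1,4)] -> total=1
Click 2 (0,4) count=0: revealed 5 new [(0,2) (0,3) (0,4) (1,2) (1,3)] -> total=6
Click 3 (4,0) count=1: revealed 1 new [(4,0)] -> total=7

Answer: ..###
..###
.....
.....
#....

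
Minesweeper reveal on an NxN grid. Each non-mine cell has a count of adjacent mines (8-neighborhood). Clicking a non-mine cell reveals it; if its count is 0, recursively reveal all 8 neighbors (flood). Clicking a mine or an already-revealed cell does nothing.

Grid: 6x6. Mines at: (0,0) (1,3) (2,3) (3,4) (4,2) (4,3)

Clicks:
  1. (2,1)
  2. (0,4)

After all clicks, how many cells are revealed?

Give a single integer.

Answer: 14

Derivation:
Click 1 (2,1) count=0: revealed 13 new [(1,0) (1,1) (1,2) (2,0) (2,1) (2,2) (3,0) (3,1) (3,2) (4,0) (4,1) (5,0) (5,1)] -> total=13
Click 2 (0,4) count=1: revealed 1 new [(0,4)] -> total=14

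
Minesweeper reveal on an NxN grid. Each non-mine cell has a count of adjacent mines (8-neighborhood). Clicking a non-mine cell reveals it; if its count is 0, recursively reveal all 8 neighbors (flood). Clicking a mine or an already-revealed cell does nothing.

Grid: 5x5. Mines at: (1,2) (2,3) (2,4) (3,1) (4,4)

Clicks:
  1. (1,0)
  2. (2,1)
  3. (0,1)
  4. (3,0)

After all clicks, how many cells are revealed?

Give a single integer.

Answer: 7

Derivation:
Click 1 (1,0) count=0: revealed 6 new [(0,0) (0,1) (1,0) (1,1) (2,0) (2,1)] -> total=6
Click 2 (2,1) count=2: revealed 0 new [(none)] -> total=6
Click 3 (0,1) count=1: revealed 0 new [(none)] -> total=6
Click 4 (3,0) count=1: revealed 1 new [(3,0)] -> total=7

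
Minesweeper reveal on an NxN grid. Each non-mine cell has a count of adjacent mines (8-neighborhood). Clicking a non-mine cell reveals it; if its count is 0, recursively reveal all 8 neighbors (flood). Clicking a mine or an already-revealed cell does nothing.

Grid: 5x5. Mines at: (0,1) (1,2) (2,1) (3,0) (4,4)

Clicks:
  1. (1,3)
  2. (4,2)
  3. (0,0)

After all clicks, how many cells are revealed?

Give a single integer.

Click 1 (1,3) count=1: revealed 1 new [(1,3)] -> total=1
Click 2 (4,2) count=0: revealed 6 new [(3,1) (3,2) (3,3) (4,1) (4,2) (4,3)] -> total=7
Click 3 (0,0) count=1: revealed 1 new [(0,0)] -> total=8

Answer: 8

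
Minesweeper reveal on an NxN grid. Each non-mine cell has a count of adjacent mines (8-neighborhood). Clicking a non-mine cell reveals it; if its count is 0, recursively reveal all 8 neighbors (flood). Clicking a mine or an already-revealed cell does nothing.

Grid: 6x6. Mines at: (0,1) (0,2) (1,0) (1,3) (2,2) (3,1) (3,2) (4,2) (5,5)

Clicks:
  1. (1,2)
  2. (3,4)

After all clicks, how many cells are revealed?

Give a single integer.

Click 1 (1,2) count=4: revealed 1 new [(1,2)] -> total=1
Click 2 (3,4) count=0: revealed 13 new [(0,4) (0,5) (1,4) (1,5) (2,3) (2,4) (2,5) (3,3) (3,4) (3,5) (4,3) (4,4) (4,5)] -> total=14

Answer: 14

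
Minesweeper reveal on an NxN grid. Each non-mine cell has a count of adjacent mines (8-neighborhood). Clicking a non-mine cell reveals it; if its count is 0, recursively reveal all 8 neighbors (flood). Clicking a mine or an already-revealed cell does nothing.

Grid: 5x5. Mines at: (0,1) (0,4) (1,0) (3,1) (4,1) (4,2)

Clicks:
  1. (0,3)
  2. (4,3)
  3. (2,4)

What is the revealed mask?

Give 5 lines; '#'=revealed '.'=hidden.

Click 1 (0,3) count=1: revealed 1 new [(0,3)] -> total=1
Click 2 (4,3) count=1: revealed 1 new [(4,3)] -> total=2
Click 3 (2,4) count=0: revealed 10 new [(1,2) (1,3) (1,4) (2,2) (2,3) (2,4) (3,2) (3,3) (3,4) (4,4)] -> total=12

Answer: ...#.
..###
..###
..###
...##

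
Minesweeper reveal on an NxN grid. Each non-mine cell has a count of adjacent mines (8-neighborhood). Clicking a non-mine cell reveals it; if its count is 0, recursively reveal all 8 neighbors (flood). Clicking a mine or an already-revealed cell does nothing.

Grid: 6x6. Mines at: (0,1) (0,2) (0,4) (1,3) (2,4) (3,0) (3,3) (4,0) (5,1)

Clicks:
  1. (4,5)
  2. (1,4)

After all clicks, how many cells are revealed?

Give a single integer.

Click 1 (4,5) count=0: revealed 10 new [(3,4) (3,5) (4,2) (4,3) (4,4) (4,5) (5,2) (5,3) (5,4) (5,5)] -> total=10
Click 2 (1,4) count=3: revealed 1 new [(1,4)] -> total=11

Answer: 11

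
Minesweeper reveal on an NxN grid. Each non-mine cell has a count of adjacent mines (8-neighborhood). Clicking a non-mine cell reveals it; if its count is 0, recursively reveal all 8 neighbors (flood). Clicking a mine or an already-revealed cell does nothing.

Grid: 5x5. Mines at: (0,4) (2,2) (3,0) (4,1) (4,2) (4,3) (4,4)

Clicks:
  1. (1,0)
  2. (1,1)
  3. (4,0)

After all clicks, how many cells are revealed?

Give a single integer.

Click 1 (1,0) count=0: revealed 10 new [(0,0) (0,1) (0,2) (0,3) (1,0) (1,1) (1,2) (1,3) (2,0) (2,1)] -> total=10
Click 2 (1,1) count=1: revealed 0 new [(none)] -> total=10
Click 3 (4,0) count=2: revealed 1 new [(4,0)] -> total=11

Answer: 11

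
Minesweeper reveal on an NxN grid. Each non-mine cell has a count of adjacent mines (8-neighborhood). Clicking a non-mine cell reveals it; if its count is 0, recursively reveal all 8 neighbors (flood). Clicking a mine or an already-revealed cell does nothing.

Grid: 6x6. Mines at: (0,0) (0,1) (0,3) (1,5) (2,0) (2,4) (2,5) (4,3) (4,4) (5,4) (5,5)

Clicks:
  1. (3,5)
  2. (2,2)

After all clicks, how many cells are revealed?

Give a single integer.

Answer: 10

Derivation:
Click 1 (3,5) count=3: revealed 1 new [(3,5)] -> total=1
Click 2 (2,2) count=0: revealed 9 new [(1,1) (1,2) (1,3) (2,1) (2,2) (2,3) (3,1) (3,2) (3,3)] -> total=10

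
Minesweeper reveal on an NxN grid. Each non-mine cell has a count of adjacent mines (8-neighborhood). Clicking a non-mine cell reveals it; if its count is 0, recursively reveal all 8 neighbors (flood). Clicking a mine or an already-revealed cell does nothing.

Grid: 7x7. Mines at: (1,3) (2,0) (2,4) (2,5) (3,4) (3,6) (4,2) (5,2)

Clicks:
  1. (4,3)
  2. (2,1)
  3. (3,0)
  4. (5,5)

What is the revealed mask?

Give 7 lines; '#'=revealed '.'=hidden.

Click 1 (4,3) count=3: revealed 1 new [(4,3)] -> total=1
Click 2 (2,1) count=1: revealed 1 new [(2,1)] -> total=2
Click 3 (3,0) count=1: revealed 1 new [(3,0)] -> total=3
Click 4 (5,5) count=0: revealed 11 new [(4,4) (4,5) (4,6) (5,3) (5,4) (5,5) (5,6) (6,3) (6,4) (6,5) (6,6)] -> total=14

Answer: .......
.......
.#.....
#......
...####
...####
...####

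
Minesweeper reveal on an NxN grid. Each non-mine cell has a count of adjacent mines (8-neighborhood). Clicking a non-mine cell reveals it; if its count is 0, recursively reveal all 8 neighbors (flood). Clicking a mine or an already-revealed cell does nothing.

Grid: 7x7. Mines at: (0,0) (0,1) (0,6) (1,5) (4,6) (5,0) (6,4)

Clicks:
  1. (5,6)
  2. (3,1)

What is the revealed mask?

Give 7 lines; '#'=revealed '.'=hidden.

Answer: ..###..
#####..
######.
######.
######.
.######
.###...

Derivation:
Click 1 (5,6) count=1: revealed 1 new [(5,6)] -> total=1
Click 2 (3,1) count=0: revealed 34 new [(0,2) (0,3) (0,4) (1,0) (1,1) (1,2) (1,3) (1,4) (2,0) (2,1) (2,2) (2,3) (2,4) (2,5) (3,0) (3,1) (3,2) (3,3) (3,4) (3,5) (4,0) (4,1) (4,2) (4,3) (4,4) (4,5) (5,1) (5,2) (5,3) (5,4) (5,5) (6,1) (6,2) (6,3)] -> total=35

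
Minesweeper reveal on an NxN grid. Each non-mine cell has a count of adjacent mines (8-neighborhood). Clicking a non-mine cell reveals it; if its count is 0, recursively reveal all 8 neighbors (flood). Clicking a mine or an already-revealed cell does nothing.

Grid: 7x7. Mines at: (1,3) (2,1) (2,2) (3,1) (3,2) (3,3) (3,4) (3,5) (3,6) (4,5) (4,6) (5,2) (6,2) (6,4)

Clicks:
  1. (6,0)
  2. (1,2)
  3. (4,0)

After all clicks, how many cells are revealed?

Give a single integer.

Answer: 7

Derivation:
Click 1 (6,0) count=0: revealed 6 new [(4,0) (4,1) (5,0) (5,1) (6,0) (6,1)] -> total=6
Click 2 (1,2) count=3: revealed 1 new [(1,2)] -> total=7
Click 3 (4,0) count=1: revealed 0 new [(none)] -> total=7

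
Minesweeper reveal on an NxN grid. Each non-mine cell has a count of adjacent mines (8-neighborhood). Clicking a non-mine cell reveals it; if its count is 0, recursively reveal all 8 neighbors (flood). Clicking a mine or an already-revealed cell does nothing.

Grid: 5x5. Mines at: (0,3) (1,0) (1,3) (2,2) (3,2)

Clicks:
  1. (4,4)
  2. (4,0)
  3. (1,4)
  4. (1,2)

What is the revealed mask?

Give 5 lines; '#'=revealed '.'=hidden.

Click 1 (4,4) count=0: revealed 6 new [(2,3) (2,4) (3,3) (3,4) (4,3) (4,4)] -> total=6
Click 2 (4,0) count=0: revealed 6 new [(2,0) (2,1) (3,0) (3,1) (4,0) (4,1)] -> total=12
Click 3 (1,4) count=2: revealed 1 new [(1,4)] -> total=13
Click 4 (1,2) count=3: revealed 1 new [(1,2)] -> total=14

Answer: .....
..#.#
##.##
##.##
##.##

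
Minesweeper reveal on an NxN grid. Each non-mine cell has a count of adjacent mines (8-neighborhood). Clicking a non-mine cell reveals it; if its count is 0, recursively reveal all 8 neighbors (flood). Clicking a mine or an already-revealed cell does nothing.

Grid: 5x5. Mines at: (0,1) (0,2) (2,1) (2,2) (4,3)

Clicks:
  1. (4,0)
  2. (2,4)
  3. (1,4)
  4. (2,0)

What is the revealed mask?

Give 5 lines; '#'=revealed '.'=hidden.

Answer: ...##
...##
#..##
#####
###..

Derivation:
Click 1 (4,0) count=0: revealed 6 new [(3,0) (3,1) (3,2) (4,0) (4,1) (4,2)] -> total=6
Click 2 (2,4) count=0: revealed 8 new [(0,3) (0,4) (1,3) (1,4) (2,3) (2,4) (3,3) (3,4)] -> total=14
Click 3 (1,4) count=0: revealed 0 new [(none)] -> total=14
Click 4 (2,0) count=1: revealed 1 new [(2,0)] -> total=15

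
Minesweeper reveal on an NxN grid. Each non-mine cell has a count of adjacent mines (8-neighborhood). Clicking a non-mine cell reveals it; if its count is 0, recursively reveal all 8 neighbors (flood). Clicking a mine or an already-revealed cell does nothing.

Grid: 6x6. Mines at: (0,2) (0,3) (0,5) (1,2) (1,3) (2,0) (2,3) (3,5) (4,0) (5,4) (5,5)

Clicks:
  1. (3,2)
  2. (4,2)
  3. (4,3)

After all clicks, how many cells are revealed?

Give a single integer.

Click 1 (3,2) count=1: revealed 1 new [(3,2)] -> total=1
Click 2 (4,2) count=0: revealed 8 new [(3,1) (3,3) (4,1) (4,2) (4,3) (5,1) (5,2) (5,3)] -> total=9
Click 3 (4,3) count=1: revealed 0 new [(none)] -> total=9

Answer: 9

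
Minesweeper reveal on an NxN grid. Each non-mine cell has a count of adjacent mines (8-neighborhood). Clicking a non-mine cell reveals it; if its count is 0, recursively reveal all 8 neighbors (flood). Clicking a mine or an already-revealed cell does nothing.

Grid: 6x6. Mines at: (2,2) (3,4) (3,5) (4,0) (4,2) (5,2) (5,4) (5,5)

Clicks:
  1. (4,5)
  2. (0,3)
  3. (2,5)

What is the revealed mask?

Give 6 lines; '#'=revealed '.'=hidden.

Answer: ######
######
##.###
##....
.....#
......

Derivation:
Click 1 (4,5) count=4: revealed 1 new [(4,5)] -> total=1
Click 2 (0,3) count=0: revealed 19 new [(0,0) (0,1) (0,2) (0,3) (0,4) (0,5) (1,0) (1,1) (1,2) (1,3) (1,4) (1,5) (2,0) (2,1) (2,3) (2,4) (2,5) (3,0) (3,1)] -> total=20
Click 3 (2,5) count=2: revealed 0 new [(none)] -> total=20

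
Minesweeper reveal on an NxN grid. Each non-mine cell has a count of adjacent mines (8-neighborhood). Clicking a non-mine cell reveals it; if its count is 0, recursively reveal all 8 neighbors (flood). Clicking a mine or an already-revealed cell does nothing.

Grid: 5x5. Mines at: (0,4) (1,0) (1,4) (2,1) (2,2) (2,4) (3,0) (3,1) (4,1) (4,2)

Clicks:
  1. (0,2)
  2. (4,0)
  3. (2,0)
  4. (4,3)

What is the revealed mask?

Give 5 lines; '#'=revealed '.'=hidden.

Answer: .###.
.###.
#....
.....
#..#.

Derivation:
Click 1 (0,2) count=0: revealed 6 new [(0,1) (0,2) (0,3) (1,1) (1,2) (1,3)] -> total=6
Click 2 (4,0) count=3: revealed 1 new [(4,0)] -> total=7
Click 3 (2,0) count=4: revealed 1 new [(2,0)] -> total=8
Click 4 (4,3) count=1: revealed 1 new [(4,3)] -> total=9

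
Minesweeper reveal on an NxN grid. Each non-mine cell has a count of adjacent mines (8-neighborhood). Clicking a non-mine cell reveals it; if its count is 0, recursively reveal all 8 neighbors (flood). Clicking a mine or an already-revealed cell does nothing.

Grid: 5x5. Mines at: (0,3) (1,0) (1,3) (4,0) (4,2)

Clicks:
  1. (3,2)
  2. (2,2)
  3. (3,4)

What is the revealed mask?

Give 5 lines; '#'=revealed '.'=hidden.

Click 1 (3,2) count=1: revealed 1 new [(3,2)] -> total=1
Click 2 (2,2) count=1: revealed 1 new [(2,2)] -> total=2
Click 3 (3,4) count=0: revealed 6 new [(2,3) (2,4) (3,3) (3,4) (4,3) (4,4)] -> total=8

Answer: .....
.....
..###
..###
...##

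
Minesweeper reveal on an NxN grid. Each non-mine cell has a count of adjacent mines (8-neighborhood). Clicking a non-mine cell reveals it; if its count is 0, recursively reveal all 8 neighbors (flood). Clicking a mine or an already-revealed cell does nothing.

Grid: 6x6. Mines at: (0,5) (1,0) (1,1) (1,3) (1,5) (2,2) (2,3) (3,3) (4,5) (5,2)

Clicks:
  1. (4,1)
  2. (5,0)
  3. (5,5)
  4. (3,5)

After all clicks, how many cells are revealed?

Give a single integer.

Answer: 10

Derivation:
Click 1 (4,1) count=1: revealed 1 new [(4,1)] -> total=1
Click 2 (5,0) count=0: revealed 7 new [(2,0) (2,1) (3,0) (3,1) (4,0) (5,0) (5,1)] -> total=8
Click 3 (5,5) count=1: revealed 1 new [(5,5)] -> total=9
Click 4 (3,5) count=1: revealed 1 new [(3,5)] -> total=10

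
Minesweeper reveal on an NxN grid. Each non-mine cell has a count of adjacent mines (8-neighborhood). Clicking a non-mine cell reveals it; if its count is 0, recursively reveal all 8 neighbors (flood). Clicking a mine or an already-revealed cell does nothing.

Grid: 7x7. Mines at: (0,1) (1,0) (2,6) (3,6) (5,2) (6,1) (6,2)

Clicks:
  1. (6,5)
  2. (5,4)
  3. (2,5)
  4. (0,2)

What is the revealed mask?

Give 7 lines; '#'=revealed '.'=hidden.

Answer: ..#####
.######
######.
######.
#######
##.####
...####

Derivation:
Click 1 (6,5) count=0: revealed 40 new [(0,2) (0,3) (0,4) (0,5) (0,6) (1,1) (1,2) (1,3) (1,4) (1,5) (1,6) (2,0) (2,1) (2,2) (2,3) (2,4) (2,5) (3,0) (3,1) (3,2) (3,3) (3,4) (3,5) (4,0) (4,1) (4,2) (4,3) (4,4) (4,5) (4,6) (5,0) (5,1) (5,3) (5,4) (5,5) (5,6) (6,3) (6,4) (6,5) (6,6)] -> total=40
Click 2 (5,4) count=0: revealed 0 new [(none)] -> total=40
Click 3 (2,5) count=2: revealed 0 new [(none)] -> total=40
Click 4 (0,2) count=1: revealed 0 new [(none)] -> total=40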